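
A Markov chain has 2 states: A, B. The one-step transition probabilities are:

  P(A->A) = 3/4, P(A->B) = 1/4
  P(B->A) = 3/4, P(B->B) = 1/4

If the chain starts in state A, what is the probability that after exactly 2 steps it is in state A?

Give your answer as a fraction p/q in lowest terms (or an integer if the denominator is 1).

Answer: 3/4

Derivation:
Computing P^2 by repeated multiplication:
P^1 =
  A: [3/4, 1/4]
  B: [3/4, 1/4]
P^2 =
  A: [3/4, 1/4]
  B: [3/4, 1/4]

(P^2)[A -> A] = 3/4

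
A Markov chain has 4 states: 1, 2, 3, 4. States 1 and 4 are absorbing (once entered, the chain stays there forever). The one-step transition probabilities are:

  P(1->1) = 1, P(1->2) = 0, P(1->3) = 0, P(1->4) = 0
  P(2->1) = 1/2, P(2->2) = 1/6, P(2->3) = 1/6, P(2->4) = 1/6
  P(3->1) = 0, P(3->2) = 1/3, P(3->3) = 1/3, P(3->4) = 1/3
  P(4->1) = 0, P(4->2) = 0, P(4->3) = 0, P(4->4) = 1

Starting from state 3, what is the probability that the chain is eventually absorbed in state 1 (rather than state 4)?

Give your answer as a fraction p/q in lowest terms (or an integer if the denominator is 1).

Answer: 1/3

Derivation:
Let a_i = P(absorbed in 1 | start in state i).
Boundary conditions: a_1 = 1, a_4 = 0.
For each transient state i, a_i = sum_j P(i->j) * a_j:
  a_2 = 1/2*a_1 + 1/6*a_2 + 1/6*a_3 + 1/6*a_4
  a_3 = 0*a_1 + 1/3*a_2 + 1/3*a_3 + 1/3*a_4

Substituting a_1 = 1 and a_4 = 0, rearrange to (I - Q) a = r where r[i] = P(i -> 1):
  [5/6, -1/6] . (a_2, a_3) = 1/2
  [-1/3, 2/3] . (a_2, a_3) = 0

Solving yields:
  a_2 = 2/3
  a_3 = 1/3

Starting state is 3, so the absorption probability is a_3 = 1/3.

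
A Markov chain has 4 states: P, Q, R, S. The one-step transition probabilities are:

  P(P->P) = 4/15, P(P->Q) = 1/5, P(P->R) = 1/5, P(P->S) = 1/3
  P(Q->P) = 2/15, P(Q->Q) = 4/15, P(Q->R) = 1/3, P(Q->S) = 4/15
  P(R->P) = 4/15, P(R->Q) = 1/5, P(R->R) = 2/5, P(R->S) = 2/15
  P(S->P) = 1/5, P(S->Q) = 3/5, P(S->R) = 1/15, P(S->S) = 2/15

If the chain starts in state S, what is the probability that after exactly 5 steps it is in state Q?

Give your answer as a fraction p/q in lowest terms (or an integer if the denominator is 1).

Answer: 77863/253125

Derivation:
Computing P^5 by repeated multiplication:
P^1 =
  P: [4/15, 1/5, 1/5, 1/3]
  Q: [2/15, 4/15, 1/3, 4/15]
  R: [4/15, 1/5, 2/5, 2/15]
  S: [1/5, 3/5, 1/15, 2/15]
P^2 =
  P: [49/225, 26/75, 2/9, 16/75]
  Q: [16/75, 73/225, 4/15, 44/225]
  R: [52/225, 4/15, 13/45, 16/75]
  S: [8/45, 22/75, 62/225, 19/75]
P^3 =
  P: [232/1125, 347/1125, 59/225, 251/1125]
  Q: [142/675, 1012/3375, 913/3375, 148/675]
  R: [244/1125, 341/1125, 298/1125, 242/1125]
  S: [79/375, 361/1125, 293/1125, 26/125]
P^4 =
  P: [79/375, 5228/16875, 1484/5625, 728/3375]
  Q: [10736/50625, 15577/50625, 13408/50625, 10904/50625]
  R: [1192/5625, 5168/16875, 1489/5625, 3664/16875]
  S: [3544/16875, 1028/3375, 4508/16875, 3683/16875]
P^5 =
  P: [53404/253125, 77693/253125, 67157/253125, 54871/253125]
  Q: [160442/759375, 232876/759375, 40289/151875, 164612/759375]
  R: [428/2025, 77777/253125, 67034/253125, 54814/253125]
  S: [53537/253125, 77863/253125, 67063/253125, 54662/253125]

(P^5)[S -> Q] = 77863/253125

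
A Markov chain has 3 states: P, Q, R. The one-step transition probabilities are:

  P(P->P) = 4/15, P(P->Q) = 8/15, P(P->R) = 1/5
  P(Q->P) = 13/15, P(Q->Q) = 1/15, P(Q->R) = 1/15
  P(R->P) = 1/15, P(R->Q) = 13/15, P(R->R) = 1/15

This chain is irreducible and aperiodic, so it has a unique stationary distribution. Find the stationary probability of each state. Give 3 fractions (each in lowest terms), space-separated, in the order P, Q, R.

The stationary distribution satisfies pi = pi * P, i.e.:
  pi_P = 4/15*pi_P + 13/15*pi_Q + 1/15*pi_R
  pi_Q = 8/15*pi_P + 1/15*pi_Q + 13/15*pi_R
  pi_R = 1/5*pi_P + 1/15*pi_Q + 1/15*pi_R
with normalization: pi_P + pi_Q + pi_R = 1.

Using the first 2 balance equations plus normalization, the linear system A*pi = b is:
  [-11/15, 13/15, 1/15] . pi = 0
  [8/15, -14/15, 13/15] . pi = 0
  [1, 1, 1] . pi = 1

Solving yields:
  pi_P = 61/128
  pi_Q = 151/384
  pi_R = 25/192

Verification (pi * P):
  61/128*4/15 + 151/384*13/15 + 25/192*1/15 = 61/128 = pi_P  (ok)
  61/128*8/15 + 151/384*1/15 + 25/192*13/15 = 151/384 = pi_Q  (ok)
  61/128*1/5 + 151/384*1/15 + 25/192*1/15 = 25/192 = pi_R  (ok)

Answer: 61/128 151/384 25/192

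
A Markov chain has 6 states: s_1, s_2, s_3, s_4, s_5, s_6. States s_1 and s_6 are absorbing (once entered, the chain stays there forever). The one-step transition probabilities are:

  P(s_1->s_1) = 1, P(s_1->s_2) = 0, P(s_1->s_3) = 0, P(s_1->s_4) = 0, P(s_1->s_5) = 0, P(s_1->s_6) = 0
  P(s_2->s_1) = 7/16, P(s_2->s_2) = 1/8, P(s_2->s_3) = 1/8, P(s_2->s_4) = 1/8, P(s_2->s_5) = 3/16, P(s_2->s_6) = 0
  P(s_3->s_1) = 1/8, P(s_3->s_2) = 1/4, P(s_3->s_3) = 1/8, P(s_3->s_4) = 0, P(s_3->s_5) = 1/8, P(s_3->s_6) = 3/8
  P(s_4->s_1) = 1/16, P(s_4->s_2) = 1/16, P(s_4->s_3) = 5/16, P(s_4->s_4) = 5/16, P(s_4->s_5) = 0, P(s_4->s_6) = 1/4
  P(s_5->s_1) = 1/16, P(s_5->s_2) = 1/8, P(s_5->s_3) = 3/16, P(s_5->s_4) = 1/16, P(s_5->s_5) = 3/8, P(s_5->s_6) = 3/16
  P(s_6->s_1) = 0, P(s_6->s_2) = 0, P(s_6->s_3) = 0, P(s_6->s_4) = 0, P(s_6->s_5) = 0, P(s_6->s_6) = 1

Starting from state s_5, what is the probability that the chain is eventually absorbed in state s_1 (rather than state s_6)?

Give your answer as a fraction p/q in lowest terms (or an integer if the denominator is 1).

Answer: 3385/8697

Derivation:
Let a_i = P(absorbed in s_1 | start in state i).
Boundary conditions: a_s_1 = 1, a_s_6 = 0.
For each transient state i, a_i = sum_j P(i->j) * a_j:
  a_s_2 = 7/16*a_s_1 + 1/8*a_s_2 + 1/8*a_s_3 + 1/8*a_s_4 + 3/16*a_s_5 + 0*a_s_6
  a_s_3 = 1/8*a_s_1 + 1/4*a_s_2 + 1/8*a_s_3 + 0*a_s_4 + 1/8*a_s_5 + 3/8*a_s_6
  a_s_4 = 1/16*a_s_1 + 1/16*a_s_2 + 5/16*a_s_3 + 5/16*a_s_4 + 0*a_s_5 + 1/4*a_s_6
  a_s_5 = 1/16*a_s_1 + 1/8*a_s_2 + 3/16*a_s_3 + 1/16*a_s_4 + 3/8*a_s_5 + 3/16*a_s_6

Substituting a_s_1 = 1 and a_s_6 = 0, rearrange to (I - Q) a = r where r[i] = P(i -> s_1):
  [7/8, -1/8, -1/8, -3/16] . (a_s_2, a_s_3, a_s_4, a_s_5) = 7/16
  [-1/4, 7/8, 0, -1/8] . (a_s_2, a_s_3, a_s_4, a_s_5) = 1/8
  [-1/16, -5/16, 11/16, 0] . (a_s_2, a_s_3, a_s_4, a_s_5) = 1/16
  [-1/8, -3/16, -1/16, 5/8] . (a_s_2, a_s_3, a_s_4, a_s_5) = 1/16

Solving yields:
  a_s_2 = 5978/8697
  a_s_3 = 3434/8697
  a_s_4 = 965/2899
  a_s_5 = 3385/8697

Starting state is s_5, so the absorption probability is a_s_5 = 3385/8697.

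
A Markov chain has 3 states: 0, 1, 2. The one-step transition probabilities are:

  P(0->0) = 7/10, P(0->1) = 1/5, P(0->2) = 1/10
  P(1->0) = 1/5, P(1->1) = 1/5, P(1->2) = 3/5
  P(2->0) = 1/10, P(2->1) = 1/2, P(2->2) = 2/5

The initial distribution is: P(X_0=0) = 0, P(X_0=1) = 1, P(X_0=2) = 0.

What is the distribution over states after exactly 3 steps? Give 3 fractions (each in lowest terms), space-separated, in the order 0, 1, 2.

Propagating the distribution step by step (d_{t+1} = d_t * P):
d_0 = (0=0, 1=1, 2=0)
  d_1[0] = 0*7/10 + 1*1/5 + 0*1/10 = 1/5
  d_1[1] = 0*1/5 + 1*1/5 + 0*1/2 = 1/5
  d_1[2] = 0*1/10 + 1*3/5 + 0*2/5 = 3/5
d_1 = (0=1/5, 1=1/5, 2=3/5)
  d_2[0] = 1/5*7/10 + 1/5*1/5 + 3/5*1/10 = 6/25
  d_2[1] = 1/5*1/5 + 1/5*1/5 + 3/5*1/2 = 19/50
  d_2[2] = 1/5*1/10 + 1/5*3/5 + 3/5*2/5 = 19/50
d_2 = (0=6/25, 1=19/50, 2=19/50)
  d_3[0] = 6/25*7/10 + 19/50*1/5 + 19/50*1/10 = 141/500
  d_3[1] = 6/25*1/5 + 19/50*1/5 + 19/50*1/2 = 157/500
  d_3[2] = 6/25*1/10 + 19/50*3/5 + 19/50*2/5 = 101/250
d_3 = (0=141/500, 1=157/500, 2=101/250)

Answer: 141/500 157/500 101/250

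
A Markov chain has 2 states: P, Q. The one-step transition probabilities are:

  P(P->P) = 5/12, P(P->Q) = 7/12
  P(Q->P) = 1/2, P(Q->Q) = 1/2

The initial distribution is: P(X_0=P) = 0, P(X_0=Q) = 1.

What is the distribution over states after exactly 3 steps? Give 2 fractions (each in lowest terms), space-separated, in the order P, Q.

Propagating the distribution step by step (d_{t+1} = d_t * P):
d_0 = (P=0, Q=1)
  d_1[P] = 0*5/12 + 1*1/2 = 1/2
  d_1[Q] = 0*7/12 + 1*1/2 = 1/2
d_1 = (P=1/2, Q=1/2)
  d_2[P] = 1/2*5/12 + 1/2*1/2 = 11/24
  d_2[Q] = 1/2*7/12 + 1/2*1/2 = 13/24
d_2 = (P=11/24, Q=13/24)
  d_3[P] = 11/24*5/12 + 13/24*1/2 = 133/288
  d_3[Q] = 11/24*7/12 + 13/24*1/2 = 155/288
d_3 = (P=133/288, Q=155/288)

Answer: 133/288 155/288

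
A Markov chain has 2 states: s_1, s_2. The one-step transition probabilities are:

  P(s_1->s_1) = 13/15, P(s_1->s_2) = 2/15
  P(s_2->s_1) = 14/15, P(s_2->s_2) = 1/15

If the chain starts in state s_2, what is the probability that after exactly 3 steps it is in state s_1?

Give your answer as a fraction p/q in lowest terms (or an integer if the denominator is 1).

Answer: 2954/3375

Derivation:
Computing P^3 by repeated multiplication:
P^1 =
  s_1: [13/15, 2/15]
  s_2: [14/15, 1/15]
P^2 =
  s_1: [197/225, 28/225]
  s_2: [196/225, 29/225]
P^3 =
  s_1: [2953/3375, 422/3375]
  s_2: [2954/3375, 421/3375]

(P^3)[s_2 -> s_1] = 2954/3375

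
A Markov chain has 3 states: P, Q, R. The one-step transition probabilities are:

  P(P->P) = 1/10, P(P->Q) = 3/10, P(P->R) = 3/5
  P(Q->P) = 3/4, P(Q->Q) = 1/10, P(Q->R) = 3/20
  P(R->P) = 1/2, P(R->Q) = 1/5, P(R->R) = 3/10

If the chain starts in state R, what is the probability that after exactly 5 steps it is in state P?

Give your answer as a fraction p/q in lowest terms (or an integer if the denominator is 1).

Answer: 32059/80000

Derivation:
Computing P^5 by repeated multiplication:
P^1 =
  P: [1/10, 3/10, 3/5]
  Q: [3/4, 1/10, 3/20]
  R: [1/2, 1/5, 3/10]
P^2 =
  P: [107/200, 9/50, 57/200]
  Q: [9/40, 53/200, 51/100]
  R: [7/20, 23/100, 21/50]
P^3 =
  P: [331/1000, 471/2000, 867/2000]
  Q: [381/800, 49/250, 1311/4000]
  R: [167/400, 53/250, 741/2000]
P^4 =
  P: [17059/40000, 4191/20000, 14559/40000]
  Q: [717/2000, 9121/40000, 16539/40000]
  R: [193/500, 4411/20000, 7869/20000]
P^5 =
  P: [152719/400000, 88677/400000, 39651/100000]
  Q: [66177/160000, 85219/400000, 298677/800000]
  R: [32059/80000, 43309/200000, 153087/400000]

(P^5)[R -> P] = 32059/80000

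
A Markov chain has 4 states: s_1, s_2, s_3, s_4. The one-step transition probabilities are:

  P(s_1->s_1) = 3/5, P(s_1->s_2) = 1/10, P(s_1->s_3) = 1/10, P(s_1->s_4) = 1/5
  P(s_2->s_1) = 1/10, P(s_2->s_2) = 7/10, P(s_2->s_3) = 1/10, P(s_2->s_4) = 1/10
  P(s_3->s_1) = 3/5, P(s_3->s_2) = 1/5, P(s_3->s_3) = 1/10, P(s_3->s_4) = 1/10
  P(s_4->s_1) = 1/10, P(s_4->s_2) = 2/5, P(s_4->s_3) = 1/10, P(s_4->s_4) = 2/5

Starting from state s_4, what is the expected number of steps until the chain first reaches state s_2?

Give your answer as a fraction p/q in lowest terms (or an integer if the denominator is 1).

Let h_i = expected steps to first reach s_2 from state i.
Boundary: h_s_2 = 0.
First-step equations for the other states:
  h_s_1 = 1 + 3/5*h_s_1 + 1/10*h_s_2 + 1/10*h_s_3 + 1/5*h_s_4
  h_s_3 = 1 + 3/5*h_s_1 + 1/5*h_s_2 + 1/10*h_s_3 + 1/10*h_s_4
  h_s_4 = 1 + 1/10*h_s_1 + 2/5*h_s_2 + 1/10*h_s_3 + 2/5*h_s_4

Substituting h_s_2 = 0 and rearranging gives the linear system (I - Q) h = 1:
  [2/5, -1/10, -1/5] . (h_s_1, h_s_3, h_s_4) = 1
  [-3/5, 9/10, -1/10] . (h_s_1, h_s_3, h_s_4) = 1
  [-1/10, -1/10, 3/5] . (h_s_1, h_s_3, h_s_4) = 1

Solving yields:
  h_s_1 = 160/29
  h_s_3 = 150/29
  h_s_4 = 100/29

Starting state is s_4, so the expected hitting time is h_s_4 = 100/29.

Answer: 100/29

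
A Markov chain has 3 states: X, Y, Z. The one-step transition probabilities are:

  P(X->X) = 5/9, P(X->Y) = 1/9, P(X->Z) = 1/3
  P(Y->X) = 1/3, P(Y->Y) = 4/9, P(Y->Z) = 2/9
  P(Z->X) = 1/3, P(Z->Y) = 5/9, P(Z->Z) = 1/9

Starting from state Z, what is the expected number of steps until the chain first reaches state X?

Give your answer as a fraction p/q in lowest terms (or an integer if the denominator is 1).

Answer: 3

Derivation:
Let h_i = expected steps to first reach X from state i.
Boundary: h_X = 0.
First-step equations for the other states:
  h_Y = 1 + 1/3*h_X + 4/9*h_Y + 2/9*h_Z
  h_Z = 1 + 1/3*h_X + 5/9*h_Y + 1/9*h_Z

Substituting h_X = 0 and rearranging gives the linear system (I - Q) h = 1:
  [5/9, -2/9] . (h_Y, h_Z) = 1
  [-5/9, 8/9] . (h_Y, h_Z) = 1

Solving yields:
  h_Y = 3
  h_Z = 3

Starting state is Z, so the expected hitting time is h_Z = 3.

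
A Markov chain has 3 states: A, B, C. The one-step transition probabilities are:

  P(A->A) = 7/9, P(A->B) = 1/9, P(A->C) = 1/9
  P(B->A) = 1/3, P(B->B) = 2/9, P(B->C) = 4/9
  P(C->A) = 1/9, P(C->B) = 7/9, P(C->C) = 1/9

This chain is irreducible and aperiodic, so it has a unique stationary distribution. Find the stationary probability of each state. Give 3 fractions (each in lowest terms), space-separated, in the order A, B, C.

The stationary distribution satisfies pi = pi * P, i.e.:
  pi_A = 7/9*pi_A + 1/3*pi_B + 1/9*pi_C
  pi_B = 1/9*pi_A + 2/9*pi_B + 7/9*pi_C
  pi_C = 1/9*pi_A + 4/9*pi_B + 1/9*pi_C
with normalization: pi_A + pi_B + pi_C = 1.

Using the first 2 balance equations plus normalization, the linear system A*pi = b is:
  [-2/9, 1/3, 1/9] . pi = 0
  [1/9, -7/9, 7/9] . pi = 0
  [1, 1, 1] . pi = 1

Solving yields:
  pi_A = 14/27
  pi_B = 5/18
  pi_C = 11/54

Verification (pi * P):
  14/27*7/9 + 5/18*1/3 + 11/54*1/9 = 14/27 = pi_A  (ok)
  14/27*1/9 + 5/18*2/9 + 11/54*7/9 = 5/18 = pi_B  (ok)
  14/27*1/9 + 5/18*4/9 + 11/54*1/9 = 11/54 = pi_C  (ok)

Answer: 14/27 5/18 11/54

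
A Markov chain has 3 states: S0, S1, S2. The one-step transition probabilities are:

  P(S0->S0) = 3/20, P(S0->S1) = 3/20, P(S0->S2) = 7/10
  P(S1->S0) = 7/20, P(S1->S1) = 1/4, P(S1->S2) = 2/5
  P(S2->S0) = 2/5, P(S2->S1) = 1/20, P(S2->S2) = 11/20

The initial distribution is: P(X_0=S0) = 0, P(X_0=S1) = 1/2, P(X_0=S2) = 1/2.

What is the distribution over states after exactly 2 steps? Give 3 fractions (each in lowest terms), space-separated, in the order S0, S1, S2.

Answer: 239/800 47/400 467/800

Derivation:
Propagating the distribution step by step (d_{t+1} = d_t * P):
d_0 = (S0=0, S1=1/2, S2=1/2)
  d_1[S0] = 0*3/20 + 1/2*7/20 + 1/2*2/5 = 3/8
  d_1[S1] = 0*3/20 + 1/2*1/4 + 1/2*1/20 = 3/20
  d_1[S2] = 0*7/10 + 1/2*2/5 + 1/2*11/20 = 19/40
d_1 = (S0=3/8, S1=3/20, S2=19/40)
  d_2[S0] = 3/8*3/20 + 3/20*7/20 + 19/40*2/5 = 239/800
  d_2[S1] = 3/8*3/20 + 3/20*1/4 + 19/40*1/20 = 47/400
  d_2[S2] = 3/8*7/10 + 3/20*2/5 + 19/40*11/20 = 467/800
d_2 = (S0=239/800, S1=47/400, S2=467/800)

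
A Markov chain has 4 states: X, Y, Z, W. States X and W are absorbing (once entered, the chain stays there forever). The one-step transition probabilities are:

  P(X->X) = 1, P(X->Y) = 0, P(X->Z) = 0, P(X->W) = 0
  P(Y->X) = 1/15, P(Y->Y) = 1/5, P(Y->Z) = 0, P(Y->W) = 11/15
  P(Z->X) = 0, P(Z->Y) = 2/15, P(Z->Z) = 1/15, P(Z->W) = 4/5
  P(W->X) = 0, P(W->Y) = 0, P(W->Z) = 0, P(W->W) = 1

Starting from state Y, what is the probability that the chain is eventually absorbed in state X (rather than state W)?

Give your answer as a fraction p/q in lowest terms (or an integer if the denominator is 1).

Let a_i = P(absorbed in X | start in state i).
Boundary conditions: a_X = 1, a_W = 0.
For each transient state i, a_i = sum_j P(i->j) * a_j:
  a_Y = 1/15*a_X + 1/5*a_Y + 0*a_Z + 11/15*a_W
  a_Z = 0*a_X + 2/15*a_Y + 1/15*a_Z + 4/5*a_W

Substituting a_X = 1 and a_W = 0, rearrange to (I - Q) a = r where r[i] = P(i -> X):
  [4/5, 0] . (a_Y, a_Z) = 1/15
  [-2/15, 14/15] . (a_Y, a_Z) = 0

Solving yields:
  a_Y = 1/12
  a_Z = 1/84

Starting state is Y, so the absorption probability is a_Y = 1/12.

Answer: 1/12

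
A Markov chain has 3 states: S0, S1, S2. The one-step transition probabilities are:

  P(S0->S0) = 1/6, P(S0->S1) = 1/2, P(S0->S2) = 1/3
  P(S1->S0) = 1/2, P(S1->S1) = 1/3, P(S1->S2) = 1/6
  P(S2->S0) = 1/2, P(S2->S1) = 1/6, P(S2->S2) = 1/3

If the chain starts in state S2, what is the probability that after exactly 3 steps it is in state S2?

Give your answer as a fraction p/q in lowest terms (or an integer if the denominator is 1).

Computing P^3 by repeated multiplication:
P^1 =
  S0: [1/6, 1/2, 1/3]
  S1: [1/2, 1/3, 1/6]
  S2: [1/2, 1/6, 1/3]
P^2 =
  S0: [4/9, 11/36, 1/4]
  S1: [1/3, 7/18, 5/18]
  S2: [1/3, 13/36, 11/36]
P^3 =
  S0: [19/54, 79/216, 61/216]
  S1: [7/18, 37/108, 29/108]
  S2: [7/18, 73/216, 59/216]

(P^3)[S2 -> S2] = 59/216

Answer: 59/216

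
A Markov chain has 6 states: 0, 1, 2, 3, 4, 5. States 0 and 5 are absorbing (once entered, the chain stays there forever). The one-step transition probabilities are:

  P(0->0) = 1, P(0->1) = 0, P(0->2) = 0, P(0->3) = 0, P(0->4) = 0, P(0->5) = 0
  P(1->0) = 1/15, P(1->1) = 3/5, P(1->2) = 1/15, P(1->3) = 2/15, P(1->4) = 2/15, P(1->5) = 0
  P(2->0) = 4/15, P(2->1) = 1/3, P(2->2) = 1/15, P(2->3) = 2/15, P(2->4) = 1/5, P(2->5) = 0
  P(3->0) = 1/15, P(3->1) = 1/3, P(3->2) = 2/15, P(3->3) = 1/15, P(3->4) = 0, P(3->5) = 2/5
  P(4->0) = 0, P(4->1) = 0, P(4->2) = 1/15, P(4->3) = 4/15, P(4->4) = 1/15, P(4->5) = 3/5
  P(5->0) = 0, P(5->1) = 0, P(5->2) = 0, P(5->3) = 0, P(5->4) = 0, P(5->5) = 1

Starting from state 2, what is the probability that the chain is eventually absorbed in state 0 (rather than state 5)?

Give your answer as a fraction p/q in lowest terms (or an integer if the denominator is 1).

Answer: 2792/5771

Derivation:
Let a_i = P(absorbed in 0 | start in state i).
Boundary conditions: a_0 = 1, a_5 = 0.
For each transient state i, a_i = sum_j P(i->j) * a_j:
  a_1 = 1/15*a_0 + 3/5*a_1 + 1/15*a_2 + 2/15*a_3 + 2/15*a_4 + 0*a_5
  a_2 = 4/15*a_0 + 1/3*a_1 + 1/15*a_2 + 2/15*a_3 + 1/5*a_4 + 0*a_5
  a_3 = 1/15*a_0 + 1/3*a_1 + 2/15*a_2 + 1/15*a_3 + 0*a_4 + 2/5*a_5
  a_4 = 0*a_0 + 0*a_1 + 1/15*a_2 + 4/15*a_3 + 1/15*a_4 + 3/5*a_5

Substituting a_0 = 1 and a_5 = 0, rearrange to (I - Q) a = r where r[i] = P(i -> 0):
  [2/5, -1/15, -2/15, -2/15] . (a_1, a_2, a_3, a_4) = 1/15
  [-1/3, 14/15, -2/15, -1/5] . (a_1, a_2, a_3, a_4) = 4/15
  [-1/3, -2/15, 14/15, 0] . (a_1, a_2, a_3, a_4) = 1/15
  [0, -1/15, -4/15, 14/15] . (a_1, a_2, a_3, a_4) = 0

Solving yields:
  a_1 = 2174/5771
  a_2 = 2792/5771
  a_3 = 3175/11542
  a_4 = 653/5771

Starting state is 2, so the absorption probability is a_2 = 2792/5771.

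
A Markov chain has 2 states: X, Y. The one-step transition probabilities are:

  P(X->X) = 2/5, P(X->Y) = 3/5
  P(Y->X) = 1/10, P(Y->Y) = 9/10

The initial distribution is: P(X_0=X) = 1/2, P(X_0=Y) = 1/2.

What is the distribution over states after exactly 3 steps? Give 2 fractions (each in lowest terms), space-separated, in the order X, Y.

Propagating the distribution step by step (d_{t+1} = d_t * P):
d_0 = (X=1/2, Y=1/2)
  d_1[X] = 1/2*2/5 + 1/2*1/10 = 1/4
  d_1[Y] = 1/2*3/5 + 1/2*9/10 = 3/4
d_1 = (X=1/4, Y=3/4)
  d_2[X] = 1/4*2/5 + 3/4*1/10 = 7/40
  d_2[Y] = 1/4*3/5 + 3/4*9/10 = 33/40
d_2 = (X=7/40, Y=33/40)
  d_3[X] = 7/40*2/5 + 33/40*1/10 = 61/400
  d_3[Y] = 7/40*3/5 + 33/40*9/10 = 339/400
d_3 = (X=61/400, Y=339/400)

Answer: 61/400 339/400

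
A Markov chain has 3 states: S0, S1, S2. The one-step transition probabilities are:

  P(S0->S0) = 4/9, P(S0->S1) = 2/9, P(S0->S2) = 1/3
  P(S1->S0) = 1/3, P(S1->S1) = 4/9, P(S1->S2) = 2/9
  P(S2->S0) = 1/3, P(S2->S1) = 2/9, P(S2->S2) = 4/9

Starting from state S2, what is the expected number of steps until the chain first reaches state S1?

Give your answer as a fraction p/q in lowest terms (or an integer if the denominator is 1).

Let h_i = expected steps to first reach S1 from state i.
Boundary: h_S1 = 0.
First-step equations for the other states:
  h_S0 = 1 + 4/9*h_S0 + 2/9*h_S1 + 1/3*h_S2
  h_S2 = 1 + 1/3*h_S0 + 2/9*h_S1 + 4/9*h_S2

Substituting h_S1 = 0 and rearranging gives the linear system (I - Q) h = 1:
  [5/9, -1/3] . (h_S0, h_S2) = 1
  [-1/3, 5/9] . (h_S0, h_S2) = 1

Solving yields:
  h_S0 = 9/2
  h_S2 = 9/2

Starting state is S2, so the expected hitting time is h_S2 = 9/2.

Answer: 9/2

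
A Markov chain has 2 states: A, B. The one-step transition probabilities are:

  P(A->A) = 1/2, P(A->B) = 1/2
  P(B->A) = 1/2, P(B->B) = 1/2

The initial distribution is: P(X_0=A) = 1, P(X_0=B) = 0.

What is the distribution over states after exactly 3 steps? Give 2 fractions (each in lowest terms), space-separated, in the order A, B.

Propagating the distribution step by step (d_{t+1} = d_t * P):
d_0 = (A=1, B=0)
  d_1[A] = 1*1/2 + 0*1/2 = 1/2
  d_1[B] = 1*1/2 + 0*1/2 = 1/2
d_1 = (A=1/2, B=1/2)
  d_2[A] = 1/2*1/2 + 1/2*1/2 = 1/2
  d_2[B] = 1/2*1/2 + 1/2*1/2 = 1/2
d_2 = (A=1/2, B=1/2)
  d_3[A] = 1/2*1/2 + 1/2*1/2 = 1/2
  d_3[B] = 1/2*1/2 + 1/2*1/2 = 1/2
d_3 = (A=1/2, B=1/2)

Answer: 1/2 1/2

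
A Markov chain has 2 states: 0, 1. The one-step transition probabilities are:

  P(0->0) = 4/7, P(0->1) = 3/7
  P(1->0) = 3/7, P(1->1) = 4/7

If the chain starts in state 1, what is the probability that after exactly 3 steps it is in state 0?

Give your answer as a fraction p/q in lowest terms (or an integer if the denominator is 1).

Answer: 171/343

Derivation:
Computing P^3 by repeated multiplication:
P^1 =
  0: [4/7, 3/7]
  1: [3/7, 4/7]
P^2 =
  0: [25/49, 24/49]
  1: [24/49, 25/49]
P^3 =
  0: [172/343, 171/343]
  1: [171/343, 172/343]

(P^3)[1 -> 0] = 171/343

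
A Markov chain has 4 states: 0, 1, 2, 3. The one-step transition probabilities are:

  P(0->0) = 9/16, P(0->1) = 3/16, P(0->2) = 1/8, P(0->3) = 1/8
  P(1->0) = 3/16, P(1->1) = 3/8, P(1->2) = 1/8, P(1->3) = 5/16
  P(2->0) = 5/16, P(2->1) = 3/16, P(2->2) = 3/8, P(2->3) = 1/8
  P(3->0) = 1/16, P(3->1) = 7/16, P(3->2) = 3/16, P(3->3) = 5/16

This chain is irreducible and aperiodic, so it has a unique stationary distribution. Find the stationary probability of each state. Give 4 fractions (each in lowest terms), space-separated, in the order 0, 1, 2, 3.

Answer: 551/1884 47/157 349/1884 35/157

Derivation:
The stationary distribution satisfies pi = pi * P, i.e.:
  pi_0 = 9/16*pi_0 + 3/16*pi_1 + 5/16*pi_2 + 1/16*pi_3
  pi_1 = 3/16*pi_0 + 3/8*pi_1 + 3/16*pi_2 + 7/16*pi_3
  pi_2 = 1/8*pi_0 + 1/8*pi_1 + 3/8*pi_2 + 3/16*pi_3
  pi_3 = 1/8*pi_0 + 5/16*pi_1 + 1/8*pi_2 + 5/16*pi_3
with normalization: pi_0 + pi_1 + pi_2 + pi_3 = 1.

Using the first 3 balance equations plus normalization, the linear system A*pi = b is:
  [-7/16, 3/16, 5/16, 1/16] . pi = 0
  [3/16, -5/8, 3/16, 7/16] . pi = 0
  [1/8, 1/8, -5/8, 3/16] . pi = 0
  [1, 1, 1, 1] . pi = 1

Solving yields:
  pi_0 = 551/1884
  pi_1 = 47/157
  pi_2 = 349/1884
  pi_3 = 35/157

Verification (pi * P):
  551/1884*9/16 + 47/157*3/16 + 349/1884*5/16 + 35/157*1/16 = 551/1884 = pi_0  (ok)
  551/1884*3/16 + 47/157*3/8 + 349/1884*3/16 + 35/157*7/16 = 47/157 = pi_1  (ok)
  551/1884*1/8 + 47/157*1/8 + 349/1884*3/8 + 35/157*3/16 = 349/1884 = pi_2  (ok)
  551/1884*1/8 + 47/157*5/16 + 349/1884*1/8 + 35/157*5/16 = 35/157 = pi_3  (ok)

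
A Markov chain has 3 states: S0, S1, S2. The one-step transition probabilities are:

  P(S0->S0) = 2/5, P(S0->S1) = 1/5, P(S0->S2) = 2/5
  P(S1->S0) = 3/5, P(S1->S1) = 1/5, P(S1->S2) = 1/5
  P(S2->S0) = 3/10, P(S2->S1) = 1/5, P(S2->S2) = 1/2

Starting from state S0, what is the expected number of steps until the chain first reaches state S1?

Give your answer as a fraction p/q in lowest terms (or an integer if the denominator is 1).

Let h_i = expected steps to first reach S1 from state i.
Boundary: h_S1 = 0.
First-step equations for the other states:
  h_S0 = 1 + 2/5*h_S0 + 1/5*h_S1 + 2/5*h_S2
  h_S2 = 1 + 3/10*h_S0 + 1/5*h_S1 + 1/2*h_S2

Substituting h_S1 = 0 and rearranging gives the linear system (I - Q) h = 1:
  [3/5, -2/5] . (h_S0, h_S2) = 1
  [-3/10, 1/2] . (h_S0, h_S2) = 1

Solving yields:
  h_S0 = 5
  h_S2 = 5

Starting state is S0, so the expected hitting time is h_S0 = 5.

Answer: 5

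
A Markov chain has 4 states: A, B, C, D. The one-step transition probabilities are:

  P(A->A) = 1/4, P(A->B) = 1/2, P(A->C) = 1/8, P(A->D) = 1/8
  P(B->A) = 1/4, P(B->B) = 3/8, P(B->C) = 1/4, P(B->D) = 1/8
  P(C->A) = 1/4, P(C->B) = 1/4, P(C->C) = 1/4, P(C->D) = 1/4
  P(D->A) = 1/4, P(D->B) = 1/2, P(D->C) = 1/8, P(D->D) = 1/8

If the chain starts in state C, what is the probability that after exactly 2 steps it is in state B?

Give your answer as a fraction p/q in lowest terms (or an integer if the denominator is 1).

Computing P^2 by repeated multiplication:
P^1 =
  A: [1/4, 1/2, 1/8, 1/8]
  B: [1/4, 3/8, 1/4, 1/8]
  C: [1/4, 1/4, 1/4, 1/4]
  D: [1/4, 1/2, 1/8, 1/8]
P^2 =
  A: [1/4, 13/32, 13/64, 9/64]
  B: [1/4, 25/64, 13/64, 5/32]
  C: [1/4, 13/32, 3/16, 5/32]
  D: [1/4, 13/32, 13/64, 9/64]

(P^2)[C -> B] = 13/32

Answer: 13/32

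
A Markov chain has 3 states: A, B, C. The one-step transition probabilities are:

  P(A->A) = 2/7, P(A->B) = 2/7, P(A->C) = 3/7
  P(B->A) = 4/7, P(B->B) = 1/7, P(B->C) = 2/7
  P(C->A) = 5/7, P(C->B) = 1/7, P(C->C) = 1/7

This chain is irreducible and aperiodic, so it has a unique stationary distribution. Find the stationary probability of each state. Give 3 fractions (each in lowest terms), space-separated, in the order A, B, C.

Answer: 34/71 15/71 22/71

Derivation:
The stationary distribution satisfies pi = pi * P, i.e.:
  pi_A = 2/7*pi_A + 4/7*pi_B + 5/7*pi_C
  pi_B = 2/7*pi_A + 1/7*pi_B + 1/7*pi_C
  pi_C = 3/7*pi_A + 2/7*pi_B + 1/7*pi_C
with normalization: pi_A + pi_B + pi_C = 1.

Using the first 2 balance equations plus normalization, the linear system A*pi = b is:
  [-5/7, 4/7, 5/7] . pi = 0
  [2/7, -6/7, 1/7] . pi = 0
  [1, 1, 1] . pi = 1

Solving yields:
  pi_A = 34/71
  pi_B = 15/71
  pi_C = 22/71

Verification (pi * P):
  34/71*2/7 + 15/71*4/7 + 22/71*5/7 = 34/71 = pi_A  (ok)
  34/71*2/7 + 15/71*1/7 + 22/71*1/7 = 15/71 = pi_B  (ok)
  34/71*3/7 + 15/71*2/7 + 22/71*1/7 = 22/71 = pi_C  (ok)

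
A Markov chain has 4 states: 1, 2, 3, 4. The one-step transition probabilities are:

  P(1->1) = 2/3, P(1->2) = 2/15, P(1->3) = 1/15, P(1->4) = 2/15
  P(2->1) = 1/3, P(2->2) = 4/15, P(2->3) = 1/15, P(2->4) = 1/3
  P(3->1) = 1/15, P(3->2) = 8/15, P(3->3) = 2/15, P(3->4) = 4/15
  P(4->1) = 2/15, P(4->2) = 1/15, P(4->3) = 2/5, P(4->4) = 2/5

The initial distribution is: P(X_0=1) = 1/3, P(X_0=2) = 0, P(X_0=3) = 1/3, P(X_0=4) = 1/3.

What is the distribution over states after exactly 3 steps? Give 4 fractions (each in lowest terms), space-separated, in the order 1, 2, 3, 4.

Answer: 3442/10125 2153/10125 578/3375 932/3375

Derivation:
Propagating the distribution step by step (d_{t+1} = d_t * P):
d_0 = (1=1/3, 2=0, 3=1/3, 4=1/3)
  d_1[1] = 1/3*2/3 + 0*1/3 + 1/3*1/15 + 1/3*2/15 = 13/45
  d_1[2] = 1/3*2/15 + 0*4/15 + 1/3*8/15 + 1/3*1/15 = 11/45
  d_1[3] = 1/3*1/15 + 0*1/15 + 1/3*2/15 + 1/3*2/5 = 1/5
  d_1[4] = 1/3*2/15 + 0*1/3 + 1/3*4/15 + 1/3*2/5 = 4/15
d_1 = (1=13/45, 2=11/45, 3=1/5, 4=4/15)
  d_2[1] = 13/45*2/3 + 11/45*1/3 + 1/5*1/15 + 4/15*2/15 = 218/675
  d_2[2] = 13/45*2/15 + 11/45*4/15 + 1/5*8/15 + 4/15*1/15 = 154/675
  d_2[3] = 13/45*1/15 + 11/45*1/15 + 1/5*2/15 + 4/15*2/5 = 38/225
  d_2[4] = 13/45*2/15 + 11/45*1/3 + 1/5*4/15 + 4/15*2/5 = 7/25
d_2 = (1=218/675, 2=154/675, 3=38/225, 4=7/25)
  d_3[1] = 218/675*2/3 + 154/675*1/3 + 38/225*1/15 + 7/25*2/15 = 3442/10125
  d_3[2] = 218/675*2/15 + 154/675*4/15 + 38/225*8/15 + 7/25*1/15 = 2153/10125
  d_3[3] = 218/675*1/15 + 154/675*1/15 + 38/225*2/15 + 7/25*2/5 = 578/3375
  d_3[4] = 218/675*2/15 + 154/675*1/3 + 38/225*4/15 + 7/25*2/5 = 932/3375
d_3 = (1=3442/10125, 2=2153/10125, 3=578/3375, 4=932/3375)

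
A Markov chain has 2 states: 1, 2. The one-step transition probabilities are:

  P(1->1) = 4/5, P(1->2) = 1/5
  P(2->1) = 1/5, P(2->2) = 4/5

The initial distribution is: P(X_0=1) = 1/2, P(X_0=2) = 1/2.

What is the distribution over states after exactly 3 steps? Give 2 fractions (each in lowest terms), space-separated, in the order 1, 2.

Answer: 1/2 1/2

Derivation:
Propagating the distribution step by step (d_{t+1} = d_t * P):
d_0 = (1=1/2, 2=1/2)
  d_1[1] = 1/2*4/5 + 1/2*1/5 = 1/2
  d_1[2] = 1/2*1/5 + 1/2*4/5 = 1/2
d_1 = (1=1/2, 2=1/2)
  d_2[1] = 1/2*4/5 + 1/2*1/5 = 1/2
  d_2[2] = 1/2*1/5 + 1/2*4/5 = 1/2
d_2 = (1=1/2, 2=1/2)
  d_3[1] = 1/2*4/5 + 1/2*1/5 = 1/2
  d_3[2] = 1/2*1/5 + 1/2*4/5 = 1/2
d_3 = (1=1/2, 2=1/2)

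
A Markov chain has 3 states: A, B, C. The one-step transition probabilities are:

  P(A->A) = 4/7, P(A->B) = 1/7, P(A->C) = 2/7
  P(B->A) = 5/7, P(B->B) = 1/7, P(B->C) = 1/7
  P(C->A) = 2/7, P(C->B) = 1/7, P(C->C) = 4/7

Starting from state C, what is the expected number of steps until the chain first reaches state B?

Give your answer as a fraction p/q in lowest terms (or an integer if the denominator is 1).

Answer: 7

Derivation:
Let h_i = expected steps to first reach B from state i.
Boundary: h_B = 0.
First-step equations for the other states:
  h_A = 1 + 4/7*h_A + 1/7*h_B + 2/7*h_C
  h_C = 1 + 2/7*h_A + 1/7*h_B + 4/7*h_C

Substituting h_B = 0 and rearranging gives the linear system (I - Q) h = 1:
  [3/7, -2/7] . (h_A, h_C) = 1
  [-2/7, 3/7] . (h_A, h_C) = 1

Solving yields:
  h_A = 7
  h_C = 7

Starting state is C, so the expected hitting time is h_C = 7.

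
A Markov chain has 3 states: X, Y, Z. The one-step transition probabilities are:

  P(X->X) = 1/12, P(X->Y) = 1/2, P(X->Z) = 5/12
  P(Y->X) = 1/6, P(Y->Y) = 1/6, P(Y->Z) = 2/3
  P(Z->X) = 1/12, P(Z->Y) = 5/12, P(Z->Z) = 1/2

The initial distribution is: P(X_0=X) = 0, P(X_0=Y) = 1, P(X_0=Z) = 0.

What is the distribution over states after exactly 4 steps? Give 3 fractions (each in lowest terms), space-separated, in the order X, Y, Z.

Answer: 1147/10368 3571/10368 2825/5184

Derivation:
Propagating the distribution step by step (d_{t+1} = d_t * P):
d_0 = (X=0, Y=1, Z=0)
  d_1[X] = 0*1/12 + 1*1/6 + 0*1/12 = 1/6
  d_1[Y] = 0*1/2 + 1*1/6 + 0*5/12 = 1/6
  d_1[Z] = 0*5/12 + 1*2/3 + 0*1/2 = 2/3
d_1 = (X=1/6, Y=1/6, Z=2/3)
  d_2[X] = 1/6*1/12 + 1/6*1/6 + 2/3*1/12 = 7/72
  d_2[Y] = 1/6*1/2 + 1/6*1/6 + 2/3*5/12 = 7/18
  d_2[Z] = 1/6*5/12 + 1/6*2/3 + 2/3*1/2 = 37/72
d_2 = (X=7/72, Y=7/18, Z=37/72)
  d_3[X] = 7/72*1/12 + 7/18*1/6 + 37/72*1/12 = 25/216
  d_3[Y] = 7/72*1/2 + 7/18*1/6 + 37/72*5/12 = 283/864
  d_3[Z] = 7/72*5/12 + 7/18*2/3 + 37/72*1/2 = 481/864
d_3 = (X=25/216, Y=283/864, Z=481/864)
  d_4[X] = 25/216*1/12 + 283/864*1/6 + 481/864*1/12 = 1147/10368
  d_4[Y] = 25/216*1/2 + 283/864*1/6 + 481/864*5/12 = 3571/10368
  d_4[Z] = 25/216*5/12 + 283/864*2/3 + 481/864*1/2 = 2825/5184
d_4 = (X=1147/10368, Y=3571/10368, Z=2825/5184)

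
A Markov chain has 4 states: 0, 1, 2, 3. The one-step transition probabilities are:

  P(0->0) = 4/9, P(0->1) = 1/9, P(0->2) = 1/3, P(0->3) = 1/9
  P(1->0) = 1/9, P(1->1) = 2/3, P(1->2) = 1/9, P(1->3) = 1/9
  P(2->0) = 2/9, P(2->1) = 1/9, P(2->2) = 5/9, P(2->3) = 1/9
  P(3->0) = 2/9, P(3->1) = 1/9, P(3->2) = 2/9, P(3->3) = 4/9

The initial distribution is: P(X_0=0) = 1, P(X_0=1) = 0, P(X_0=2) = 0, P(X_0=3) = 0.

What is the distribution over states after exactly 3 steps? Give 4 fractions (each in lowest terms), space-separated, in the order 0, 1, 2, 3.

Answer: 22/81 151/729 263/729 13/81

Derivation:
Propagating the distribution step by step (d_{t+1} = d_t * P):
d_0 = (0=1, 1=0, 2=0, 3=0)
  d_1[0] = 1*4/9 + 0*1/9 + 0*2/9 + 0*2/9 = 4/9
  d_1[1] = 1*1/9 + 0*2/3 + 0*1/9 + 0*1/9 = 1/9
  d_1[2] = 1*1/3 + 0*1/9 + 0*5/9 + 0*2/9 = 1/3
  d_1[3] = 1*1/9 + 0*1/9 + 0*1/9 + 0*4/9 = 1/9
d_1 = (0=4/9, 1=1/9, 2=1/3, 3=1/9)
  d_2[0] = 4/9*4/9 + 1/9*1/9 + 1/3*2/9 + 1/9*2/9 = 25/81
  d_2[1] = 4/9*1/9 + 1/9*2/3 + 1/3*1/9 + 1/9*1/9 = 14/81
  d_2[2] = 4/9*1/3 + 1/9*1/9 + 1/3*5/9 + 1/9*2/9 = 10/27
  d_2[3] = 4/9*1/9 + 1/9*1/9 + 1/3*1/9 + 1/9*4/9 = 4/27
d_2 = (0=25/81, 1=14/81, 2=10/27, 3=4/27)
  d_3[0] = 25/81*4/9 + 14/81*1/9 + 10/27*2/9 + 4/27*2/9 = 22/81
  d_3[1] = 25/81*1/9 + 14/81*2/3 + 10/27*1/9 + 4/27*1/9 = 151/729
  d_3[2] = 25/81*1/3 + 14/81*1/9 + 10/27*5/9 + 4/27*2/9 = 263/729
  d_3[3] = 25/81*1/9 + 14/81*1/9 + 10/27*1/9 + 4/27*4/9 = 13/81
d_3 = (0=22/81, 1=151/729, 2=263/729, 3=13/81)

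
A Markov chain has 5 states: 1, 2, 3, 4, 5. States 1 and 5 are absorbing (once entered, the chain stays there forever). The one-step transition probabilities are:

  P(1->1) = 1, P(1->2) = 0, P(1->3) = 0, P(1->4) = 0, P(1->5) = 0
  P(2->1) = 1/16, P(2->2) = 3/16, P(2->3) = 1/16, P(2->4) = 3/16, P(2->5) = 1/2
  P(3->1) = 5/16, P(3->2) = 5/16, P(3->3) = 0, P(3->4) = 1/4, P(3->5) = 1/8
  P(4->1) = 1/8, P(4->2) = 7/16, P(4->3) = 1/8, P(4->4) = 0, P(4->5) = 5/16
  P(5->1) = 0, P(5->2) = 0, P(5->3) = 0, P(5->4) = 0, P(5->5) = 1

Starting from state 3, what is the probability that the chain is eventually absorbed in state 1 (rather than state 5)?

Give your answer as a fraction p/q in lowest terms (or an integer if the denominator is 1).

Answer: 107/250

Derivation:
Let a_i = P(absorbed in 1 | start in state i).
Boundary conditions: a_1 = 1, a_5 = 0.
For each transient state i, a_i = sum_j P(i->j) * a_j:
  a_2 = 1/16*a_1 + 3/16*a_2 + 1/16*a_3 + 3/16*a_4 + 1/2*a_5
  a_3 = 5/16*a_1 + 5/16*a_2 + 0*a_3 + 1/4*a_4 + 1/8*a_5
  a_4 = 1/8*a_1 + 7/16*a_2 + 1/8*a_3 + 0*a_4 + 5/16*a_5

Substituting a_1 = 1 and a_5 = 0, rearrange to (I - Q) a = r where r[i] = P(i -> 1):
  [13/16, -1/16, -3/16] . (a_2, a_3, a_4) = 1/16
  [-5/16, 1, -1/4] . (a_2, a_3, a_4) = 5/16
  [-7/16, -1/8, 1] . (a_2, a_3, a_4) = 1/8

Solving yields:
  a_2 = 21/125
  a_3 = 107/250
  a_4 = 63/250

Starting state is 3, so the absorption probability is a_3 = 107/250.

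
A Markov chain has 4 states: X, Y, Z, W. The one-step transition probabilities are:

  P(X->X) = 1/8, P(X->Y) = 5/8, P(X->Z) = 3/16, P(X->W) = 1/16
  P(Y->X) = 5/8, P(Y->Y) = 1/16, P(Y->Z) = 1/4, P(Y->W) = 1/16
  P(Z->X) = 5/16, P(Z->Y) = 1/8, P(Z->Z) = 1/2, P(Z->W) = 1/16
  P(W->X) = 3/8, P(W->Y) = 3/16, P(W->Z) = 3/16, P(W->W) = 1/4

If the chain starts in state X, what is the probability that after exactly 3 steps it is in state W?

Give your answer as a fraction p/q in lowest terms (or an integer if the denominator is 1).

Computing P^3 by repeated multiplication:
P^1 =
  X: [1/8, 5/8, 3/16, 1/16]
  Y: [5/8, 1/16, 1/4, 1/16]
  Z: [5/16, 1/8, 1/2, 1/16]
  W: [3/8, 3/16, 3/16, 1/4]
P^2 =
  X: [125/256, 39/256, 73/256, 19/256]
  Y: [7/32, 7/16, 69/256, 19/256]
  Z: [19/64, 71/256, 45/128, 19/256]
  W: [81/256, 81/256, 33/128, 7/64]
P^3 =
  X: [1119/4096, 373/1024, 293/1024, 313/4096]
  Y: [1691/4096, 867/4096, 1225/4096, 313/4096]
  Z: [713/2048, 267/1024, 1289/4096, 313/4096]
  W: [735/2048, 1107/4096, 1179/4096, 85/1024]

(P^3)[X -> W] = 313/4096

Answer: 313/4096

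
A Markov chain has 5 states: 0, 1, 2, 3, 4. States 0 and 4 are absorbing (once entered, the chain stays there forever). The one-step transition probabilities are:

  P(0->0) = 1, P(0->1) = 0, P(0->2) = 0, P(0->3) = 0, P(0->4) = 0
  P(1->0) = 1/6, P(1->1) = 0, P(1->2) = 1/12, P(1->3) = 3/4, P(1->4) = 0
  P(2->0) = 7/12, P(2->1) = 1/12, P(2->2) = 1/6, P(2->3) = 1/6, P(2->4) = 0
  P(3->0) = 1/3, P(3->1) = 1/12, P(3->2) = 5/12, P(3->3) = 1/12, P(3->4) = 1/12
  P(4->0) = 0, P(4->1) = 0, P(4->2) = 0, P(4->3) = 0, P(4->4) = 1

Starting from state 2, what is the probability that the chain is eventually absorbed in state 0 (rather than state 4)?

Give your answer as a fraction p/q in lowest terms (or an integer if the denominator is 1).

Answer: 1019/1052

Derivation:
Let a_i = P(absorbed in 0 | start in state i).
Boundary conditions: a_0 = 1, a_4 = 0.
For each transient state i, a_i = sum_j P(i->j) * a_j:
  a_1 = 1/6*a_0 + 0*a_1 + 1/12*a_2 + 3/4*a_3 + 0*a_4
  a_2 = 7/12*a_0 + 1/12*a_1 + 1/6*a_2 + 1/6*a_3 + 0*a_4
  a_3 = 1/3*a_0 + 1/12*a_1 + 5/12*a_2 + 1/12*a_3 + 1/12*a_4

Substituting a_0 = 1 and a_4 = 0, rearrange to (I - Q) a = r where r[i] = P(i -> 0):
  [1, -1/12, -3/4] . (a_1, a_2, a_3) = 1/6
  [-1/12, 5/6, -1/6] . (a_1, a_2, a_3) = 7/12
  [-1/12, -5/12, 11/12] . (a_1, a_2, a_3) = 1/3

Solving yields:
  a_1 = 240/263
  a_2 = 1019/1052
  a_3 = 933/1052

Starting state is 2, so the absorption probability is a_2 = 1019/1052.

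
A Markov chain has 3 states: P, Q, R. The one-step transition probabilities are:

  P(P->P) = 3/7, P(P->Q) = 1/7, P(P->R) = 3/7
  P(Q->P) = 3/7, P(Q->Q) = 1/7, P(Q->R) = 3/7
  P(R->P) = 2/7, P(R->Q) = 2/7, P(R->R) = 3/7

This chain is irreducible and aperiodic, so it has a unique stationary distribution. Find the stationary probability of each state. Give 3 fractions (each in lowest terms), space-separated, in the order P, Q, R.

The stationary distribution satisfies pi = pi * P, i.e.:
  pi_P = 3/7*pi_P + 3/7*pi_Q + 2/7*pi_R
  pi_Q = 1/7*pi_P + 1/7*pi_Q + 2/7*pi_R
  pi_R = 3/7*pi_P + 3/7*pi_Q + 3/7*pi_R
with normalization: pi_P + pi_Q + pi_R = 1.

Using the first 2 balance equations plus normalization, the linear system A*pi = b is:
  [-4/7, 3/7, 2/7] . pi = 0
  [1/7, -6/7, 2/7] . pi = 0
  [1, 1, 1] . pi = 1

Solving yields:
  pi_P = 18/49
  pi_Q = 10/49
  pi_R = 3/7

Verification (pi * P):
  18/49*3/7 + 10/49*3/7 + 3/7*2/7 = 18/49 = pi_P  (ok)
  18/49*1/7 + 10/49*1/7 + 3/7*2/7 = 10/49 = pi_Q  (ok)
  18/49*3/7 + 10/49*3/7 + 3/7*3/7 = 3/7 = pi_R  (ok)

Answer: 18/49 10/49 3/7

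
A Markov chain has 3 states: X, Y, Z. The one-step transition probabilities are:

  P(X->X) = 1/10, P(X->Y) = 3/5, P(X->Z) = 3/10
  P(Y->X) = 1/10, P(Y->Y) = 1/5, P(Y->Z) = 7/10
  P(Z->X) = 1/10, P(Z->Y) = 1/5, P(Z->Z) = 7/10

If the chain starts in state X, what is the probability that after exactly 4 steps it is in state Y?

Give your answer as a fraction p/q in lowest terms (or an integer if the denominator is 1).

Computing P^4 by repeated multiplication:
P^1 =
  X: [1/10, 3/5, 3/10]
  Y: [1/10, 1/5, 7/10]
  Z: [1/10, 1/5, 7/10]
P^2 =
  X: [1/10, 6/25, 33/50]
  Y: [1/10, 6/25, 33/50]
  Z: [1/10, 6/25, 33/50]
P^3 =
  X: [1/10, 6/25, 33/50]
  Y: [1/10, 6/25, 33/50]
  Z: [1/10, 6/25, 33/50]
P^4 =
  X: [1/10, 6/25, 33/50]
  Y: [1/10, 6/25, 33/50]
  Z: [1/10, 6/25, 33/50]

(P^4)[X -> Y] = 6/25

Answer: 6/25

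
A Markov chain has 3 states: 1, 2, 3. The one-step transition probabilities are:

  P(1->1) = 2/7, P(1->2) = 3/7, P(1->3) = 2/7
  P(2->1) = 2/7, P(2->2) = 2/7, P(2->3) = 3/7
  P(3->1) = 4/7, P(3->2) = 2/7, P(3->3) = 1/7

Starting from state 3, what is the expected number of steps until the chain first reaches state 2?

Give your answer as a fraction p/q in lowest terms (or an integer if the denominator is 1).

Answer: 63/22

Derivation:
Let h_i = expected steps to first reach 2 from state i.
Boundary: h_2 = 0.
First-step equations for the other states:
  h_1 = 1 + 2/7*h_1 + 3/7*h_2 + 2/7*h_3
  h_3 = 1 + 4/7*h_1 + 2/7*h_2 + 1/7*h_3

Substituting h_2 = 0 and rearranging gives the linear system (I - Q) h = 1:
  [5/7, -2/7] . (h_1, h_3) = 1
  [-4/7, 6/7] . (h_1, h_3) = 1

Solving yields:
  h_1 = 28/11
  h_3 = 63/22

Starting state is 3, so the expected hitting time is h_3 = 63/22.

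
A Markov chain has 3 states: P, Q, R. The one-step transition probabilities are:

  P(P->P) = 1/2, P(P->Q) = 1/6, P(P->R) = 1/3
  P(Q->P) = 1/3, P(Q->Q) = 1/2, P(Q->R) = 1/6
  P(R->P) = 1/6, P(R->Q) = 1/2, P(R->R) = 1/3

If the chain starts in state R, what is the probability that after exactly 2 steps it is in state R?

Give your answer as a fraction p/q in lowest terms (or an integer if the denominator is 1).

Computing P^2 by repeated multiplication:
P^1 =
  P: [1/2, 1/6, 1/3]
  Q: [1/3, 1/2, 1/6]
  R: [1/6, 1/2, 1/3]
P^2 =
  P: [13/36, 1/3, 11/36]
  Q: [13/36, 7/18, 1/4]
  R: [11/36, 4/9, 1/4]

(P^2)[R -> R] = 1/4

Answer: 1/4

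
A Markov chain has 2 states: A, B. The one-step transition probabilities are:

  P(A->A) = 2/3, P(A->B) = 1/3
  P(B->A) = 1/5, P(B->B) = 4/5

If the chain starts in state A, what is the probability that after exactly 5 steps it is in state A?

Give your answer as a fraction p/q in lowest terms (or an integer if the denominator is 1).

Answer: 59054/151875

Derivation:
Computing P^5 by repeated multiplication:
P^1 =
  A: [2/3, 1/3]
  B: [1/5, 4/5]
P^2 =
  A: [23/45, 22/45]
  B: [22/75, 53/75]
P^3 =
  A: [296/675, 379/675]
  B: [379/1125, 746/1125]
P^4 =
  A: [4097/10125, 6028/10125]
  B: [6028/16875, 10847/16875]
P^5 =
  A: [59054/151875, 92821/151875]
  B: [92821/253125, 160304/253125]

(P^5)[A -> A] = 59054/151875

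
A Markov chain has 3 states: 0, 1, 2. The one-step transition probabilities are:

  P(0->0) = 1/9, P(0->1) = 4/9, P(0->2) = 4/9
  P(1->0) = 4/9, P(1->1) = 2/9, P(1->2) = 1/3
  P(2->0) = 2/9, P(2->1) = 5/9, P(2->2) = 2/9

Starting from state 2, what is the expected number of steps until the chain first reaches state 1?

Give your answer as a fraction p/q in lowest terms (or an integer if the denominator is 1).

Let h_i = expected steps to first reach 1 from state i.
Boundary: h_1 = 0.
First-step equations for the other states:
  h_0 = 1 + 1/9*h_0 + 4/9*h_1 + 4/9*h_2
  h_2 = 1 + 2/9*h_0 + 5/9*h_1 + 2/9*h_2

Substituting h_1 = 0 and rearranging gives the linear system (I - Q) h = 1:
  [8/9, -4/9] . (h_0, h_2) = 1
  [-2/9, 7/9] . (h_0, h_2) = 1

Solving yields:
  h_0 = 33/16
  h_2 = 15/8

Starting state is 2, so the expected hitting time is h_2 = 15/8.

Answer: 15/8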